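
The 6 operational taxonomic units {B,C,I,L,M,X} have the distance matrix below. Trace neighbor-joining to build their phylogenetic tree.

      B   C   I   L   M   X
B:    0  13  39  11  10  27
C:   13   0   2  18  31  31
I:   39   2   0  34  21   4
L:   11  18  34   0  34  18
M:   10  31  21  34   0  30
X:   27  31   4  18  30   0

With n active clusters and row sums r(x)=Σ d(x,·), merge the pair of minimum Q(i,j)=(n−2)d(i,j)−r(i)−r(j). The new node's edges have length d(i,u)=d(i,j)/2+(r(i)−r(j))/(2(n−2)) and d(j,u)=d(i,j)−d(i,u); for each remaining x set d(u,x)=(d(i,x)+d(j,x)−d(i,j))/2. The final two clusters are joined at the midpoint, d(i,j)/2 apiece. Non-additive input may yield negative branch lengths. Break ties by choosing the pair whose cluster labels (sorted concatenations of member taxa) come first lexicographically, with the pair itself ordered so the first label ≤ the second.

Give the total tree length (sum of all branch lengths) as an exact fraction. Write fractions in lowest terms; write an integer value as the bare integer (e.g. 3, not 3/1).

805/16

1. join I+X (d=4, Q=-194) ⇒ IX; edges |I|=3/4, |X|=13/4
  updated: d(B,IX)=31, d(C,IX)=29/2, d(IX,L)=24, d(IX,M)=47/2
2. join B+M (d=10, Q=-267/2) ⇒ BM; edges |B|=-7/12, |M|=127/12
  updated: d(BM,C)=17, d(BM,IX)=89/4, d(BM,L)=35/2
3. join BM+L (d=35/2, Q=-325/4) ⇒ BLM; edges |BM|=129/16, |L|=151/16
  updated: d(BLM,C)=35/4, d(BLM,IX)=115/8
4. join BLM+C (d=35/4, Q=-301/8) ⇒ BCLM; edges |BLM|=69/16, |C|=71/16
  updated: d(BCLM,IX)=161/16
5. join BCLM+IX (d=161/16) ⇒ BCILMX; edges |BCLM|=161/32, |IX|=161/32
final tree: ((((B:-7/12,M:127/12):129/16,L:151/16):69/16,C:71/16):161/32,(I:3/4,X:13/4):161/32)
total length: 805/16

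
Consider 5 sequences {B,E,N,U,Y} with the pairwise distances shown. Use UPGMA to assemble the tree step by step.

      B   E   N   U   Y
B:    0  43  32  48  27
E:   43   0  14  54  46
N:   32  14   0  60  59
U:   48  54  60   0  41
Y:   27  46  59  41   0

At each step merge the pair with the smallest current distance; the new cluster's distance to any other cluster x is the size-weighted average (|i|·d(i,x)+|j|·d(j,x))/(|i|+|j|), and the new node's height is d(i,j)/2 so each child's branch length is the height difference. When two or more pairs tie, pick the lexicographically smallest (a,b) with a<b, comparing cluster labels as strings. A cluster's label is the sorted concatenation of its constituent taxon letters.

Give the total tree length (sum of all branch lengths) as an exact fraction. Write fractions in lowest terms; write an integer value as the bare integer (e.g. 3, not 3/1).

367/4

step 1: merge (E,N) at d=14; branch lengths E→7, N→7; new cluster EN
  updated: d(B,EN)=75/2, d(EN,U)=57, d(EN,Y)=105/2
step 2: merge (B,Y) at d=27; branch lengths B→27/2, Y→27/2; new cluster BY
  updated: d(BY,EN)=45, d(BY,U)=89/2
step 3: merge (BY,U) at d=89/2; branch lengths BY→35/4, U→89/4; new cluster BUY
  updated: d(BUY,EN)=49
step 4: merge (BUY,EN) at d=49; branch lengths BUY→9/4, EN→35/2; new cluster BENUY
final tree: (((B:27/2,Y:27/2):35/4,U:89/4):9/4,(E:7,N:7):35/2)
total length: 367/4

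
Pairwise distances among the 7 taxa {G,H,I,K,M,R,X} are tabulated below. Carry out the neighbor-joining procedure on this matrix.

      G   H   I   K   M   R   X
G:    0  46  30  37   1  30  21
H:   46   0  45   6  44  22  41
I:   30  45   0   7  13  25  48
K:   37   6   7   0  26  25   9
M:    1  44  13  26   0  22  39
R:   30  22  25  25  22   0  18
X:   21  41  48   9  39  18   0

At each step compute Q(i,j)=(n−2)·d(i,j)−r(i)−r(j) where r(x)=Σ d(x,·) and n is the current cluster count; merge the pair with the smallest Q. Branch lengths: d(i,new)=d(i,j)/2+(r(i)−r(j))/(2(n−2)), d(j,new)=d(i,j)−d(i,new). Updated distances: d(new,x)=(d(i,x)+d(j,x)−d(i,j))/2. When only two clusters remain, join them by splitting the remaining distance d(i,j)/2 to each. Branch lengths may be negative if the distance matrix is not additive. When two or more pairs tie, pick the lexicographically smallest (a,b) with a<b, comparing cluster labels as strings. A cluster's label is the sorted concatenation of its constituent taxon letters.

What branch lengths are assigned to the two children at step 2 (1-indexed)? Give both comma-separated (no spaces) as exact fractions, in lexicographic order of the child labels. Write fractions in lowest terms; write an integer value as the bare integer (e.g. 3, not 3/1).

1. join G+M (d=1, Q=-305) ⇒ GM; edges |G|=5/2, |M|=-3/2
  updated: d(GM,H)=89/2, d(GM,I)=21, d(GM,K)=31, d(GM,R)=51/2, d(GM,X)=59/2
2. join GM+I (d=21, Q=-427/2) ⇒ GIM; edges |GM|=179/16, |I|=157/16
  updated: d(GIM,H)=137/4, d(GIM,K)=17/2, d(GIM,R)=59/4, d(GIM,X)=113/4
3. join H+K (d=6, Q=-535/4) ⇒ HK; edges |H|=97/8, |K|=-49/8
  updated: d(GIM,HK)=147/8, d(HK,R)=41/2, d(HK,X)=22
4. join GIM+HK (d=147/8, Q=-171/2) ⇒ GHIKM; edges |GIM|=149/16, |HK|=145/16
  updated: d(GHIKM,R)=135/16, d(GHIKM,X)=255/16
5. join GHIKM+R (d=135/16, Q=-339/8) ⇒ GHIKMR; edges |GHIKM|=51/16, |R|=21/4
  updated: d(GHIKMR,X)=51/4
6. join GHIKMR+X (d=51/4) ⇒ GHIKMRX; edges |GHIKMR|=51/8, |X|=51/8
final tree: (((((G:5/2,M:-3/2):179/16,I:157/16):149/16,(H:97/8,K:-49/8):145/16):51/16,R:21/4):51/8,X:51/8)
total length: 1081/16

179/16,157/16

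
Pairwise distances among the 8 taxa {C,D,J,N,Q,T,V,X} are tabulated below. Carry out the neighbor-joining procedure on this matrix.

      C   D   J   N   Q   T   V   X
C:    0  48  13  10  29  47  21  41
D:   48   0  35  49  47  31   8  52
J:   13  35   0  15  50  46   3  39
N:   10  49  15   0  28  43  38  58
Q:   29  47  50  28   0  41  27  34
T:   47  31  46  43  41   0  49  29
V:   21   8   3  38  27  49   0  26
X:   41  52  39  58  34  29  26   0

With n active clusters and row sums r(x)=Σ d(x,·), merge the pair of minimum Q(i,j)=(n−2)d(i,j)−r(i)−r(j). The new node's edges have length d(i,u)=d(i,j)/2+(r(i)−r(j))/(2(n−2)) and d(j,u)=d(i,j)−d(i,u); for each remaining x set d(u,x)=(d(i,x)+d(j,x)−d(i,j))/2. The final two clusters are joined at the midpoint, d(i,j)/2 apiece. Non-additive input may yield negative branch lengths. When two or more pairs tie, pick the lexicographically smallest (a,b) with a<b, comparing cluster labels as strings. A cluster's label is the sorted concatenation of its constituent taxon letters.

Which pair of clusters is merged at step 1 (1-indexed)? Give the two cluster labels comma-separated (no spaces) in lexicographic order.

1. join D+V (d=8, Q=-394) ⇒ DV; edges |D|=73/6, |V|=-25/6
  updated: d(C,DV)=61/2, d(DV,J)=15, d(DV,N)=79/2, d(DV,Q)=33, d(DV,T)=36, d(DV,X)=35
2. join T+X (d=29, Q=-333) ⇒ TX; edges |T|=151/10, |X|=139/10
  updated: d(C,TX)=59/2, d(DV,TX)=21, d(J,TX)=28, d(N,TX)=36, d(Q,TX)=23
3. join Q+TX (d=23, Q=-417/2) ⇒ QTX; edges |Q|=235/16, |TX|=133/16
  updated: d(C,QTX)=71/4, d(DV,QTX)=31/2, d(J,QTX)=55/2, d(N,QTX)=41/2
4. join DV+QTX (d=31/2, Q=-541/4) ⇒ DQTVX; edges |DV|=263/24, |QTX|=109/24
  updated: d(C,DQTVX)=131/8, d(DQTVX,J)=27/2, d(DQTVX,N)=89/4
5. join C+N (d=10, Q=-533/8) ⇒ CN; edges |C|=97/32, |N|=223/32
  updated: d(CN,DQTVX)=229/16, d(CN,J)=9
6. join CN+DQTVX (d=229/16, Q=-589/16) ⇒ CDNQTVX; edges |CN|=157/32, |DQTVX|=301/32
  updated: d(CDNQTVX,J)=131/32
7. join CDNQTVX+J (d=131/32) ⇒ CDJNQTVX; edges |CDNQTVX|=131/64, |J|=131/64
final tree: (((C:97/32,N:223/32):157/32,((D:73/6,V:-25/6):263/24,(Q:235/16,(T:151/10,X:139/10):133/16):109/24):301/32):131/64,J:131/64)
total length: 3325/32

D,V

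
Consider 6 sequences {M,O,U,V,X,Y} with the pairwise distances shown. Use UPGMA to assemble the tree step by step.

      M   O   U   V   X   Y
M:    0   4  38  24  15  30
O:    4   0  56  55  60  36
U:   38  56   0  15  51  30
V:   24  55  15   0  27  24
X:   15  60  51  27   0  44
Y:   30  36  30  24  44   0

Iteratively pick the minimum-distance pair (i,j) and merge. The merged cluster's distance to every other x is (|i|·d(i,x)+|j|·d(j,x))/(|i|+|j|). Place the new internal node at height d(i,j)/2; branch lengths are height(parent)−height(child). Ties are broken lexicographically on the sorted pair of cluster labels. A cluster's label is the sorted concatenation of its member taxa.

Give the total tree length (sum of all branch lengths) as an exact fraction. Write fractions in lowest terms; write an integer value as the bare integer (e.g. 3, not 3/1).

2947/36

iteration 1: select M,O (d=4); attach at lengths (2, 2); label the merged cluster MO
  updated: d(MO,U)=47, d(MO,V)=79/2, d(MO,X)=75/2, d(MO,Y)=33
iteration 2: select U,V (d=15); attach at lengths (15/2, 15/2); label the merged cluster UV
  updated: d(MO,UV)=173/4, d(UV,X)=39, d(UV,Y)=27
iteration 3: select UV,Y (d=27); attach at lengths (6, 27/2); label the merged cluster UVY
  updated: d(MO,UVY)=239/6, d(UVY,X)=122/3
iteration 4: select MO,X (d=75/2); attach at lengths (67/4, 75/4); label the merged cluster MOX
  updated: d(MOX,UVY)=361/9
iteration 5: select MOX,UVY (d=361/9); attach at lengths (47/36, 59/9); label the merged cluster MOUVXY
final tree: (((M:2,O:2):67/4,X:75/4):47/36,((U:15/2,V:15/2):6,Y:27/2):59/9)
total length: 2947/36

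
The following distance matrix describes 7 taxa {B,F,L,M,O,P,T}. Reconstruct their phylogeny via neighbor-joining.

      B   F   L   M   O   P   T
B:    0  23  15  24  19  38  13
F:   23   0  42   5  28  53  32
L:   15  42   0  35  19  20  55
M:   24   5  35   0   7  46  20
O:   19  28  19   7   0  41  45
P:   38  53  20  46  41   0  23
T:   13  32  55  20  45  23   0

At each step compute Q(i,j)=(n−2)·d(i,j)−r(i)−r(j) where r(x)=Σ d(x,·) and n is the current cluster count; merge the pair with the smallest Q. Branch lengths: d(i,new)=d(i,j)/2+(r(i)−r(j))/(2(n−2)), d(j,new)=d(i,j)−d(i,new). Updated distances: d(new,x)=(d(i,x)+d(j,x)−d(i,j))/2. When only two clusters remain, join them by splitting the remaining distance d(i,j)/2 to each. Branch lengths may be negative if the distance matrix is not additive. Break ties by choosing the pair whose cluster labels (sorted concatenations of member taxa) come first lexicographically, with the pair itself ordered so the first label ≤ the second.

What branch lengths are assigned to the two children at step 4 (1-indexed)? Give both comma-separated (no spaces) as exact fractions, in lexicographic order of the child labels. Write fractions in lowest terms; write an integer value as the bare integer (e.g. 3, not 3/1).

iteration 1: select L,P (d=20, Q=-307); attach at lengths (13/2, 27/2); label the merged cluster LP
  updated: d(B,LP)=33/2, d(F,LP)=75/2, d(LP,M)=61/2, d(LP,O)=20, d(LP,T)=29
iteration 2: select F,M (d=5, Q=-192); attach at lengths (59/8, -19/8); label the merged cluster FM
  updated: d(B,FM)=21, d(FM,LP)=63/2, d(FM,O)=15, d(FM,T)=47/2
iteration 3: select FM,O (d=15, Q=-145); attach at lengths (37/6, 53/6); label the merged cluster FMO
  updated: d(B,FMO)=25/2, d(FMO,LP)=73/4, d(FMO,T)=107/4
iteration 4: select B,T (d=13, Q=-339/4); attach at lengths (-3/16, 211/16); label the merged cluster BT
  updated: d(BT,FMO)=105/8, d(BT,LP)=65/4
iteration 5: select BT,FMO (d=105/8, Q=-381/8); attach at lengths (89/16, 121/16); label the merged cluster BFMOT
  updated: d(BFMOT,LP)=171/16
iteration 6: select BFMOT,LP (d=171/16); attach at lengths (171/32, 171/32); label the merged cluster BFLMOPT
final tree: (((B:-3/16,T:211/16):89/16,((F:59/8,M:-19/8):37/6,O:53/6):121/16):171/32,(L:13/2,P:27/2):171/32)
total length: 1229/16

-3/16,211/16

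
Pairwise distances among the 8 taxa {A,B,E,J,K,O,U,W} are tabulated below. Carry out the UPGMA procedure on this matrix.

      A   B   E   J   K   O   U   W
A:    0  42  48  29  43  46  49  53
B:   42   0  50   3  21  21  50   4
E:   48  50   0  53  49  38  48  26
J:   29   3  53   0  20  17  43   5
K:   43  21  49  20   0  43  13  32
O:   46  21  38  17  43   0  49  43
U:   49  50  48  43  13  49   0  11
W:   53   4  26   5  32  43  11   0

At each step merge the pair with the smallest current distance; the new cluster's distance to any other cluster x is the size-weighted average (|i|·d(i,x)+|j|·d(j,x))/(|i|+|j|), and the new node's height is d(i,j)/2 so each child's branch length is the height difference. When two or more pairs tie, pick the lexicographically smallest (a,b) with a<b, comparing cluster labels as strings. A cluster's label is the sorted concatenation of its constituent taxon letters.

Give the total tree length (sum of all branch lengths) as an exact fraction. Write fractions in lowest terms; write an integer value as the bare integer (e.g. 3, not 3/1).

1. join B+J (d=3) ⇒ BJ; edges |B|=3/2, |J|=3/2
  updated: d(A,BJ)=71/2, d(BJ,E)=103/2, d(BJ,K)=41/2, d(BJ,O)=19, d(BJ,U)=93/2, d(BJ,W)=9/2
2. join BJ+W (d=9/2) ⇒ BJW; edges |BJ|=3/4, |W|=9/4
  updated: d(A,BJW)=124/3, d(BJW,E)=43, d(BJW,K)=73/3, d(BJW,O)=27, d(BJW,U)=104/3
3. join K+U (d=13) ⇒ KU; edges |K|=13/2, |U|=13/2
  updated: d(A,KU)=46, d(BJW,KU)=59/2, d(E,KU)=97/2, d(KU,O)=46
4. join BJW+O (d=27) ⇒ BJOW; edges |BJW|=45/4, |O|=27/2
  updated: d(A,BJOW)=85/2, d(BJOW,E)=167/4, d(BJOW,KU)=269/8
5. join BJOW+KU (d=269/8) ⇒ BJKOUW; edges |BJOW|=53/16, |KU|=165/16
  updated: d(A,BJKOUW)=131/3, d(BJKOUW,E)=44
6. join A+BJKOUW (d=131/3) ⇒ ABJKOUW; edges |A|=131/6, |BJKOUW|=241/48
  updated: d(ABJKOUW,E)=312/7
7. join ABJKOUW+E (d=312/7) ⇒ ABEJKOUW; edges |ABJKOUW|=19/42, |E|=156/7
final tree: ((A:131/6,((((B:3/2,J:3/2):3/4,W:9/4):45/4,O:27/2):53/16,(K:13/2,U:13/2):165/16):241/48):19/42,E:156/7)
total length: 35941/336

35941/336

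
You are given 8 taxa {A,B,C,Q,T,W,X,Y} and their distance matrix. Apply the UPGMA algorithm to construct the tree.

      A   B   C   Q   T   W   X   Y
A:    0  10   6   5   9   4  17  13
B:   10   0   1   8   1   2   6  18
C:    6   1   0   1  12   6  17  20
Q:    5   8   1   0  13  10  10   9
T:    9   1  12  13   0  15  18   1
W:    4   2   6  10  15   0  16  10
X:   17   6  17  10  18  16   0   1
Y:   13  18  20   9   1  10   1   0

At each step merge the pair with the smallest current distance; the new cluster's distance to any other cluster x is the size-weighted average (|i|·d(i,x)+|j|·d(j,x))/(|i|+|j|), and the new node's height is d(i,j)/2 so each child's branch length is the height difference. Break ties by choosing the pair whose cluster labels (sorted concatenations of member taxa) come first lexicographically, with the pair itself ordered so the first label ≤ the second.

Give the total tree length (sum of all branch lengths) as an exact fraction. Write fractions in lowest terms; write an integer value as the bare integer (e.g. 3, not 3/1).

513/20

step 1: merge (B,C) at d=1; branch lengths B→1/2, C→1/2; new cluster BC
  updated: d(A,BC)=8, d(BC,Q)=9/2, d(BC,T)=13/2, d(BC,W)=4, d(BC,X)=23/2, d(BC,Y)=19
step 2: merge (T,Y) at d=1; branch lengths T→1/2, Y→1/2; new cluster TY
  updated: d(A,TY)=11, d(BC,TY)=51/4, d(Q,TY)=11, d(TY,W)=25/2, d(TY,X)=19/2
step 3: merge (A,W) at d=4; branch lengths A→2, W→2; new cluster AW
  updated: d(AW,BC)=6, d(AW,Q)=15/2, d(AW,TY)=47/4, d(AW,X)=33/2
step 4: merge (BC,Q) at d=9/2; branch lengths BC→7/4, Q→9/4; new cluster BCQ
  updated: d(AW,BCQ)=13/2, d(BCQ,TY)=73/6, d(BCQ,X)=11
step 5: merge (AW,BCQ) at d=13/2; branch lengths AW→5/4, BCQ→1; new cluster ABCQW
  updated: d(ABCQW,TY)=12, d(ABCQW,X)=66/5
step 6: merge (TY,X) at d=19/2; branch lengths TY→17/4, X→19/4; new cluster TXY
  updated: d(ABCQW,TXY)=62/5
step 7: merge (ABCQW,TXY) at d=62/5; branch lengths ABCQW→59/20, TXY→29/20; new cluster ABCQTWXY
final tree: (((A:2,W:2):5/4,((B:1/2,C:1/2):7/4,Q:9/4):1):59/20,((T:1/2,Y:1/2):17/4,X:19/4):29/20)
total length: 513/20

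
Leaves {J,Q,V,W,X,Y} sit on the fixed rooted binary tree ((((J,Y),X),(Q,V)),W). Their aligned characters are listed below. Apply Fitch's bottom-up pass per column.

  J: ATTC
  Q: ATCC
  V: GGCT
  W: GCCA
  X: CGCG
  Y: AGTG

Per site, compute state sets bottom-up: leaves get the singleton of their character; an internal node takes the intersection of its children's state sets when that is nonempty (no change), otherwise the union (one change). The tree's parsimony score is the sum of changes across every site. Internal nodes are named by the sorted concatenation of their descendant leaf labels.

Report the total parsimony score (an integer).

[col 0] JY: children J:{A}, Y:{A} ∩→ {A}; cost 0
[col 0] JXY: children JY:{A}, X:{C} ∪→ {A,C}; cost 1
[col 0] QV: children Q:{A}, V:{G} ∪→ {A,G}; cost 1
[col 0] JQVXY: children JXY:{A,C}, QV:{A,G} ∩→ {A}; cost 0
[col 0] JQVWXY: children JQVXY:{A}, W:{G} ∪→ {A,G}; cost 1
[col 1] JY: children J:{T}, Y:{G} ∪→ {G,T}; cost 1
[col 1] JXY: children JY:{G,T}, X:{G} ∩→ {G}; cost 0
[col 1] QV: children Q:{T}, V:{G} ∪→ {G,T}; cost 1
[col 1] JQVXY: children JXY:{G}, QV:{G,T} ∩→ {G}; cost 0
[col 1] JQVWXY: children JQVXY:{G}, W:{C} ∪→ {C,G}; cost 1
[col 2] JY: children J:{T}, Y:{T} ∩→ {T}; cost 0
[col 2] JXY: children JY:{T}, X:{C} ∪→ {C,T}; cost 1
[col 2] QV: children Q:{C}, V:{C} ∩→ {C}; cost 0
[col 2] JQVXY: children JXY:{C,T}, QV:{C} ∩→ {C}; cost 0
[col 2] JQVWXY: children JQVXY:{C}, W:{C} ∩→ {C}; cost 0
[col 3] JY: children J:{C}, Y:{G} ∪→ {C,G}; cost 1
[col 3] JXY: children JY:{C,G}, X:{G} ∩→ {G}; cost 0
[col 3] QV: children Q:{C}, V:{T} ∪→ {C,T}; cost 1
[col 3] JQVXY: children JXY:{G}, QV:{C,T} ∪→ {C,G,T}; cost 1
[col 3] JQVWXY: children JQVXY:{C,G,T}, W:{A} ∪→ {A,C,G,T}; cost 1
per-site changes: [3, 3, 1, 4]; total = 11

11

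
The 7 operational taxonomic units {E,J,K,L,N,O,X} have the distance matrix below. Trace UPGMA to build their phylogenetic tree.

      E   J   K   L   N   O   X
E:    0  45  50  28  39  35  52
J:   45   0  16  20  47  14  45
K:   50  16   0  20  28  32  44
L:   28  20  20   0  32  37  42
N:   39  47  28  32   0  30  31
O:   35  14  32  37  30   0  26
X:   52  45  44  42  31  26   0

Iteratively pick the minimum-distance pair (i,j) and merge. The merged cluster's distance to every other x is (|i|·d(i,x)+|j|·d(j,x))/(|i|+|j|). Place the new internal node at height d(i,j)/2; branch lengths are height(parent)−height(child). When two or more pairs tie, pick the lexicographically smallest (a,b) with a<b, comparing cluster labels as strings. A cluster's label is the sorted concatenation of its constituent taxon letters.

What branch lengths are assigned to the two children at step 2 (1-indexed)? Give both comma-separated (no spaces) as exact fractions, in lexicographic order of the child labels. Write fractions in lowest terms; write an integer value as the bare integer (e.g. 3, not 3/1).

iteration 1: select J,O (d=14); attach at lengths (7, 7); label the merged cluster JO
  updated: d(E,JO)=40, d(JO,K)=24, d(JO,L)=57/2, d(JO,N)=77/2, d(JO,X)=71/2
iteration 2: select K,L (d=20); attach at lengths (10, 10); label the merged cluster KL
  updated: d(E,KL)=39, d(JO,KL)=105/4, d(KL,N)=30, d(KL,X)=43
iteration 3: select JO,KL (d=105/4); attach at lengths (49/8, 25/8); label the merged cluster JKLO
  updated: d(E,JKLO)=79/2, d(JKLO,N)=137/4, d(JKLO,X)=157/4
iteration 4: select N,X (d=31); attach at lengths (31/2, 31/2); label the merged cluster NX
  updated: d(E,NX)=91/2, d(JKLO,NX)=147/4
iteration 5: select JKLO,NX (d=147/4); attach at lengths (21/4, 23/8); label the merged cluster JKLNOX
  updated: d(E,JKLNOX)=83/2
iteration 6: select E,JKLNOX (d=83/2); attach at lengths (83/4, 19/8); label the merged cluster EJKLNOX
final tree: (E:83/4,(((J:7,O:7):49/8,(K:10,L:10):25/8):21/4,(N:31/2,X:31/2):23/8):19/8)
total length: 211/2

10,10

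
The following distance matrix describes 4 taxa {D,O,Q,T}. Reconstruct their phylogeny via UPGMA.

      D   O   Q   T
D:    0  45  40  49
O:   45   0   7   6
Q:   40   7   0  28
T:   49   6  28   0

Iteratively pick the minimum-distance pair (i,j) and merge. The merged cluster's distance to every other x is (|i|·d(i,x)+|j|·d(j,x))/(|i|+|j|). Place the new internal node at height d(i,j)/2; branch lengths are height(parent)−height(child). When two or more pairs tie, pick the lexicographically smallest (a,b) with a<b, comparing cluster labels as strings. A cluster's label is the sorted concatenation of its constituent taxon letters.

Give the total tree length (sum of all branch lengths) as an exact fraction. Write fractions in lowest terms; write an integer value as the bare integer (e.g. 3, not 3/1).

1. join O+T (d=6) ⇒ OT; edges |O|=3, |T|=3
  updated: d(D,OT)=47, d(OT,Q)=35/2
2. join OT+Q (d=35/2) ⇒ OQT; edges |OT|=23/4, |Q|=35/4
  updated: d(D,OQT)=134/3
3. join D+OQT (d=134/3) ⇒ DOQT; edges |D|=67/3, |OQT|=163/12
final tree: (D:67/3,((O:3,T:3):23/4,Q:35/4):163/12)
total length: 677/12

677/12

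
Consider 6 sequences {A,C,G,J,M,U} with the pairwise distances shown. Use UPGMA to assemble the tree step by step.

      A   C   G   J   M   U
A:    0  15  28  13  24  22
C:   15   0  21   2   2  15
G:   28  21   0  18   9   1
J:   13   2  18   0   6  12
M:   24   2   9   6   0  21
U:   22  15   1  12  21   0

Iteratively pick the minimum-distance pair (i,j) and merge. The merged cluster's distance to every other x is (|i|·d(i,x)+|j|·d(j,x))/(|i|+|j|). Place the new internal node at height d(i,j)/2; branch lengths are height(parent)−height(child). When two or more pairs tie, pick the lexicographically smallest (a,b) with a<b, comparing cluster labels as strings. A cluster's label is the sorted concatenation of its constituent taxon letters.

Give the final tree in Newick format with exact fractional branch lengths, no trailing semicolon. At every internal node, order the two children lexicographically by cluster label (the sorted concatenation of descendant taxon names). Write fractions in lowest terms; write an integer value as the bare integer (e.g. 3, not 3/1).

step 1: merge (G,U) at d=1; branch lengths G→1/2, U→1/2; new cluster GU
  updated: d(A,GU)=25, d(C,GU)=18, d(GU,J)=15, d(GU,M)=15
step 2: merge (C,J) at d=2; branch lengths C→1, J→1; new cluster CJ
  updated: d(A,CJ)=14, d(CJ,GU)=33/2, d(CJ,M)=4
step 3: merge (CJ,M) at d=4; branch lengths CJ→1, M→2; new cluster CJM
  updated: d(A,CJM)=52/3, d(CJM,GU)=16
step 4: merge (CJM,GU) at d=16; branch lengths CJM→6, GU→15/2; new cluster CGJMU
  updated: d(A,CGJMU)=102/5
step 5: merge (A,CGJMU) at d=102/5; branch lengths A→51/5, CGJMU→11/5; new cluster ACGJMU
final tree: (A:51/5,(((C:1,J:1):1,M:2):6,(G:1/2,U:1/2):15/2):11/5)
total length: 319/10

(A:51/5,(((C:1,J:1):1,M:2):6,(G:1/2,U:1/2):15/2):11/5)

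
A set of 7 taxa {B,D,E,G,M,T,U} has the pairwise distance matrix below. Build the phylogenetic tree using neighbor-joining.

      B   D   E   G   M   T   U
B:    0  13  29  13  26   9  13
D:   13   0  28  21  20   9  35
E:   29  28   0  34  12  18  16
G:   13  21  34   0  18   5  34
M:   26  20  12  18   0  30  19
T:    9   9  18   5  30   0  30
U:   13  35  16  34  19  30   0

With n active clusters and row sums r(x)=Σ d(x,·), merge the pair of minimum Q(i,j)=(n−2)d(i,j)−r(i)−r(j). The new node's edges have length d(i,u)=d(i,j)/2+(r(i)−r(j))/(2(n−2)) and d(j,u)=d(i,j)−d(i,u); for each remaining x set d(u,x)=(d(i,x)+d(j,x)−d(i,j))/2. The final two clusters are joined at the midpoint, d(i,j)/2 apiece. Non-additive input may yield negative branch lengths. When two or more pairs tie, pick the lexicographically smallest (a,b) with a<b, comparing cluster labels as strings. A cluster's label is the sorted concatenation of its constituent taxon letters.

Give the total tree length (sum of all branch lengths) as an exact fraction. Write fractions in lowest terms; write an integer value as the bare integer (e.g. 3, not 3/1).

1. join E+U (d=16, Q=-204) ⇒ EU; edges |E|=7, |U|=9
  updated: d(B,EU)=13, d(D,EU)=47/2, d(EU,G)=26, d(EU,M)=15/2, d(EU,T)=16
2. join EU+M (d=15/2, Q=-315/2) ⇒ EMU; edges |EU|=29/16, |M|=91/16
  updated: d(B,EMU)=63/4, d(D,EMU)=18, d(EMU,G)=73/4, d(EMU,T)=77/4
3. join G+T (d=5, Q=-169/2) ⇒ GT; edges |G|=5, |T|=0
  updated: d(B,GT)=17/2, d(D,GT)=25/2, d(EMU,GT)=65/4
4. join B+GT (d=17/2, Q=-115/2) ⇒ BGT; edges |B|=17/4, |GT|=17/4
  updated: d(BGT,D)=17/2, d(BGT,EMU)=47/4
5. join BGT+D (d=17/2, Q=-153/4) ⇒ BDGT; edges |BGT|=9/8, |D|=59/8
  updated: d(BDGT,EMU)=85/8
6. join BDGT+EMU (d=85/8) ⇒ BDEGMTU; edges |BDGT|=85/16, |EMU|=85/16
final tree: (((B:17/4,(G:5,T:0):17/4):9/8,D:59/8):85/16,((E:7,U:9):29/16,M:91/16):85/16)
total length: 449/8

449/8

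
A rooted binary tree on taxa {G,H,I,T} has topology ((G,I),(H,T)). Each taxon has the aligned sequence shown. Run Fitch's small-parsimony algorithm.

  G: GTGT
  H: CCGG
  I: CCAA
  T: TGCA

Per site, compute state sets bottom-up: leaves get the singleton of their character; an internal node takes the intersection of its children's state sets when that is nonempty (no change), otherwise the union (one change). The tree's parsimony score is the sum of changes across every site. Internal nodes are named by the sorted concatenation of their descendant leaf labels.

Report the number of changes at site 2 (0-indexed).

2

site 0, node GI: G={G} ∪ I={C} → {C,G} (+1)
site 0, node HT: H={C} ∪ T={T} → {C,T} (+1)
site 0, node GHIT: GI={C,G} ∩ HT={C,T} → {C} (+0)
site 1, node GI: G={T} ∪ I={C} → {C,T} (+1)
site 1, node HT: H={C} ∪ T={G} → {C,G} (+1)
site 1, node GHIT: GI={C,T} ∩ HT={C,G} → {C} (+0)
site 2, node GI: G={G} ∪ I={A} → {A,G} (+1)
site 2, node HT: H={G} ∪ T={C} → {C,G} (+1)
site 2, node GHIT: GI={A,G} ∩ HT={C,G} → {G} (+0)
site 3, node GI: G={T} ∪ I={A} → {A,T} (+1)
site 3, node HT: H={G} ∪ T={A} → {A,G} (+1)
site 3, node GHIT: GI={A,T} ∩ HT={A,G} → {A} (+0)
per-site changes: [2, 2, 2, 2]; total = 8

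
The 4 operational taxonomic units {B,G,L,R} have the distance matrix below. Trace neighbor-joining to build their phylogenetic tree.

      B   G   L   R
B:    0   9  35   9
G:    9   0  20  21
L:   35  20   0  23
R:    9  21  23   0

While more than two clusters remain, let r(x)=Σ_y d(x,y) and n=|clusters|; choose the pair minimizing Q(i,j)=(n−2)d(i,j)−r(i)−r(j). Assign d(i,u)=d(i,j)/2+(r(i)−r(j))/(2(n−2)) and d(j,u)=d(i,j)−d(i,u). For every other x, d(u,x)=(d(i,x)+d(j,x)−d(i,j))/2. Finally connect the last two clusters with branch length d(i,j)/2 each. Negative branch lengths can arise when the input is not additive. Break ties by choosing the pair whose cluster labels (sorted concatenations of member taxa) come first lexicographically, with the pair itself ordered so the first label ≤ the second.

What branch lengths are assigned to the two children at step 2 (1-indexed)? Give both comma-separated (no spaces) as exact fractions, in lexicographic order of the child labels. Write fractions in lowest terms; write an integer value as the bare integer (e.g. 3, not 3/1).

step 1: merge (B,R) at d=9, Q=-88; branch lengths B→9/2, R→9/2; new cluster BR
  updated: d(BR,G)=21/2, d(BR,L)=49/2
step 2: merge (BR,G) at d=21/2, Q=-55; branch lengths BR→15/2, G→3; new cluster BGR
  updated: d(BGR,L)=17
step 3: merge (BGR,L) at d=17; branch lengths BGR→17/2, L→17/2; new cluster BGLR
final tree: (((B:9/2,R:9/2):15/2,G:3):17/2,L:17/2)
total length: 73/2

15/2,3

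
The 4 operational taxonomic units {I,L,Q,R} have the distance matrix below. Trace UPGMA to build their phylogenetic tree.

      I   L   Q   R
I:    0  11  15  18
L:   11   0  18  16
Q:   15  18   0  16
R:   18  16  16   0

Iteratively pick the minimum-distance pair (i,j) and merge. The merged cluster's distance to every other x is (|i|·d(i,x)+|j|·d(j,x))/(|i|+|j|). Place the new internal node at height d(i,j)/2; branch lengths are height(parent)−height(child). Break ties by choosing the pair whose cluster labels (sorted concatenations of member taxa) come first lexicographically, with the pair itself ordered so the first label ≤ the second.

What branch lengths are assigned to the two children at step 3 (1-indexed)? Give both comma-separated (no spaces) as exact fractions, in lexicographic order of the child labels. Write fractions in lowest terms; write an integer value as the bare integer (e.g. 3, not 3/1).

23/8,3/8

1. join I+L (d=11) ⇒ IL; edges |I|=11/2, |L|=11/2
  updated: d(IL,Q)=33/2, d(IL,R)=17
2. join Q+R (d=16) ⇒ QR; edges |Q|=8, |R|=8
  updated: d(IL,QR)=67/4
3. join IL+QR (d=67/4) ⇒ ILQR; edges |IL|=23/8, |QR|=3/8
final tree: ((I:11/2,L:11/2):23/8,(Q:8,R:8):3/8)
total length: 121/4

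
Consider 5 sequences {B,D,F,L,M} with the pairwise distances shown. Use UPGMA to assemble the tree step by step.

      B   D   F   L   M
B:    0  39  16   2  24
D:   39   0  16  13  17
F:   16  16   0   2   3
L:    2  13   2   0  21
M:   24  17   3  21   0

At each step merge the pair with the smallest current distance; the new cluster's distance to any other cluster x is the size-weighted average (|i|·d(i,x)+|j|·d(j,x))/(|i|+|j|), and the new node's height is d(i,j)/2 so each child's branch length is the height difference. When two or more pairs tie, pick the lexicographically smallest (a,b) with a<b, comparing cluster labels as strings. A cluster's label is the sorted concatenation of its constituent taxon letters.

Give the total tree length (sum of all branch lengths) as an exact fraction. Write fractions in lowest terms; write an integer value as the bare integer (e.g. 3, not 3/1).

iteration 1: select B,L (d=2); attach at lengths (1, 1); label the merged cluster BL
  updated: d(BL,D)=26, d(BL,F)=9, d(BL,M)=45/2
iteration 2: select F,M (d=3); attach at lengths (3/2, 3/2); label the merged cluster FM
  updated: d(BL,FM)=63/4, d(D,FM)=33/2
iteration 3: select BL,FM (d=63/4); attach at lengths (55/8, 51/8); label the merged cluster BFLM
  updated: d(BFLM,D)=85/4
iteration 4: select BFLM,D (d=85/4); attach at lengths (11/4, 85/8); label the merged cluster BDFLM
final tree: (((B:1,L:1):55/8,(F:3/2,M:3/2):51/8):11/4,D:85/8)
total length: 253/8

253/8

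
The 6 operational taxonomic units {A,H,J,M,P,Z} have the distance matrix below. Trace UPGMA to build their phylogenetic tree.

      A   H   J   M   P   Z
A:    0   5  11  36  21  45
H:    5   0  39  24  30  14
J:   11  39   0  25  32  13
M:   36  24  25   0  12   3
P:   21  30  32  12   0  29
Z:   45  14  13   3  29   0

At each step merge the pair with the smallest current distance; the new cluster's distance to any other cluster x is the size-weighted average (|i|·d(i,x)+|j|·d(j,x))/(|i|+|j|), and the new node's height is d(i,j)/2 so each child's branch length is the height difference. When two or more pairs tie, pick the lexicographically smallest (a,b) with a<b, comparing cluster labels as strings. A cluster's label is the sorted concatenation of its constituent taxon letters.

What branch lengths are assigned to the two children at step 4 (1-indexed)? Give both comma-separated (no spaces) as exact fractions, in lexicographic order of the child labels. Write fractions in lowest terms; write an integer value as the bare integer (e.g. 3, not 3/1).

8/3,73/6

step 1: merge (M,Z) at d=3; branch lengths M→3/2, Z→3/2; new cluster MZ
  updated: d(A,MZ)=81/2, d(H,MZ)=19, d(J,MZ)=19, d(MZ,P)=41/2
step 2: merge (A,H) at d=5; branch lengths A→5/2, H→5/2; new cluster AH
  updated: d(AH,J)=25, d(AH,MZ)=119/4, d(AH,P)=51/2
step 3: merge (J,MZ) at d=19; branch lengths J→19/2, MZ→8; new cluster JMZ
  updated: d(AH,JMZ)=169/6, d(JMZ,P)=73/3
step 4: merge (JMZ,P) at d=73/3; branch lengths JMZ→8/3, P→73/6; new cluster JMPZ
  updated: d(AH,JMPZ)=55/2
step 5: merge (AH,JMPZ) at d=55/2; branch lengths AH→45/4, JMPZ→19/12; new cluster AHJMPZ
final tree: ((A:5/2,H:5/2):45/4,((J:19/2,(M:3/2,Z:3/2):8):8/3,P:73/6):19/12)
total length: 319/6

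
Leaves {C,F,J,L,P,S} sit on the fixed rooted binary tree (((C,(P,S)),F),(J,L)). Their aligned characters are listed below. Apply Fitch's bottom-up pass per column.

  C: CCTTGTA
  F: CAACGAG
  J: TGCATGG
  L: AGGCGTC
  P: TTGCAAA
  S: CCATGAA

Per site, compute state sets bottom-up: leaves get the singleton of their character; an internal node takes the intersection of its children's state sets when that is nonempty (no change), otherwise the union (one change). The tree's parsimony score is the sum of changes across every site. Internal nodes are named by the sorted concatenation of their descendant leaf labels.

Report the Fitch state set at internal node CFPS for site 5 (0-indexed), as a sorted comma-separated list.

site 0, node PS: P={T} ∪ S={C} → {C,T} (+1)
site 0, node CPS: C={C} ∩ PS={C,T} → {C} (+0)
site 0, node CFPS: CPS={C} ∩ F={C} → {C} (+0)
site 0, node JL: J={T} ∪ L={A} → {A,T} (+1)
site 0, node CFJLPS: CFPS={C} ∪ JL={A,T} → {A,C,T} (+1)
site 1, node PS: P={T} ∪ S={C} → {C,T} (+1)
site 1, node CPS: C={C} ∩ PS={C,T} → {C} (+0)
site 1, node CFPS: CPS={C} ∪ F={A} → {A,C} (+1)
site 1, node JL: J={G} ∩ L={G} → {G} (+0)
site 1, node CFJLPS: CFPS={A,C} ∪ JL={G} → {A,C,G} (+1)
site 2, node PS: P={G} ∪ S={A} → {A,G} (+1)
site 2, node CPS: C={T} ∪ PS={A,G} → {A,G,T} (+1)
site 2, node CFPS: CPS={A,G,T} ∩ F={A} → {A} (+0)
site 2, node JL: J={C} ∪ L={G} → {C,G} (+1)
site 2, node CFJLPS: CFPS={A} ∪ JL={C,G} → {A,C,G} (+1)
site 3, node PS: P={C} ∪ S={T} → {C,T} (+1)
site 3, node CPS: C={T} ∩ PS={C,T} → {T} (+0)
site 3, node CFPS: CPS={T} ∪ F={C} → {C,T} (+1)
site 3, node JL: J={A} ∪ L={C} → {A,C} (+1)
site 3, node CFJLPS: CFPS={C,T} ∩ JL={A,C} → {C} (+0)
site 4, node PS: P={A} ∪ S={G} → {A,G} (+1)
site 4, node CPS: C={G} ∩ PS={A,G} → {G} (+0)
site 4, node CFPS: CPS={G} ∩ F={G} → {G} (+0)
site 4, node JL: J={T} ∪ L={G} → {G,T} (+1)
site 4, node CFJLPS: CFPS={G} ∩ JL={G,T} → {G} (+0)
site 5, node PS: P={A} ∩ S={A} → {A} (+0)
site 5, node CPS: C={T} ∪ PS={A} → {A,T} (+1)
site 5, node CFPS: CPS={A,T} ∩ F={A} → {A} (+0)
site 5, node JL: J={G} ∪ L={T} → {G,T} (+1)
site 5, node CFJLPS: CFPS={A} ∪ JL={G,T} → {A,G,T} (+1)
site 6, node PS: P={A} ∩ S={A} → {A} (+0)
site 6, node CPS: C={A} ∩ PS={A} → {A} (+0)
site 6, node CFPS: CPS={A} ∪ F={G} → {A,G} (+1)
site 6, node JL: J={G} ∪ L={C} → {C,G} (+1)
site 6, node CFJLPS: CFPS={A,G} ∩ JL={C,G} → {G} (+0)
per-site changes: [3, 3, 4, 3, 2, 3, 2]; total = 20

A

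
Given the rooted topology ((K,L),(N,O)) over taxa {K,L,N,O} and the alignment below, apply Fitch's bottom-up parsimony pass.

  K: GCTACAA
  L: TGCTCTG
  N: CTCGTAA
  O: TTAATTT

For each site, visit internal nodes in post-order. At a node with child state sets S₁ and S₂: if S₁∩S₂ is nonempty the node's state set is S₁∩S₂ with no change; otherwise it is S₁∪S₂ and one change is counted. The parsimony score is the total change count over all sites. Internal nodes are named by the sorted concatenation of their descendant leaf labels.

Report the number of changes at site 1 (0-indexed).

site 0, node KL: K={G} ∪ L={T} → {G,T} (+1)
site 0, node NO: N={C} ∪ O={T} → {C,T} (+1)
site 0, node KLNO: KL={G,T} ∩ NO={C,T} → {T} (+0)
site 1, node KL: K={C} ∪ L={G} → {C,G} (+1)
site 1, node NO: N={T} ∩ O={T} → {T} (+0)
site 1, node KLNO: KL={C,G} ∪ NO={T} → {C,G,T} (+1)
site 2, node KL: K={T} ∪ L={C} → {C,T} (+1)
site 2, node NO: N={C} ∪ O={A} → {A,C} (+1)
site 2, node KLNO: KL={C,T} ∩ NO={A,C} → {C} (+0)
site 3, node KL: K={A} ∪ L={T} → {A,T} (+1)
site 3, node NO: N={G} ∪ O={A} → {A,G} (+1)
site 3, node KLNO: KL={A,T} ∩ NO={A,G} → {A} (+0)
site 4, node KL: K={C} ∩ L={C} → {C} (+0)
site 4, node NO: N={T} ∩ O={T} → {T} (+0)
site 4, node KLNO: KL={C} ∪ NO={T} → {C,T} (+1)
site 5, node KL: K={A} ∪ L={T} → {A,T} (+1)
site 5, node NO: N={A} ∪ O={T} → {A,T} (+1)
site 5, node KLNO: KL={A,T} ∩ NO={A,T} → {A,T} (+0)
site 6, node KL: K={A} ∪ L={G} → {A,G} (+1)
site 6, node NO: N={A} ∪ O={T} → {A,T} (+1)
site 6, node KLNO: KL={A,G} ∩ NO={A,T} → {A} (+0)
per-site changes: [2, 2, 2, 2, 1, 2, 2]; total = 13

2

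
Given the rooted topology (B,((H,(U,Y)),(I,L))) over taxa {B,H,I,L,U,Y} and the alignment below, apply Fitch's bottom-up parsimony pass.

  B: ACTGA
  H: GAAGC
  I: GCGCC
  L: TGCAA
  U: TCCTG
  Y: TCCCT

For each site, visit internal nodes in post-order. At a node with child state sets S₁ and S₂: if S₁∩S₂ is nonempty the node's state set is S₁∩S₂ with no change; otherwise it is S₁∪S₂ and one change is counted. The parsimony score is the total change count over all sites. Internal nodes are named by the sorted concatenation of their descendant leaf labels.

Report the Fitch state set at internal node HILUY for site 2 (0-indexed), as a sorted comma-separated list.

C

UY@0: {T} ∩ {T} = {T} (intersection, +0)
HUY@0: {G} ∪ {T} = {G,T} (union, +1)
IL@0: {G} ∪ {T} = {G,T} (union, +1)
HILUY@0: {G,T} ∩ {G,T} = {G,T} (intersection, +0)
BHILUY@0: {A} ∪ {G,T} = {A,G,T} (union, +1)
UY@1: {C} ∩ {C} = {C} (intersection, +0)
HUY@1: {A} ∪ {C} = {A,C} (union, +1)
IL@1: {C} ∪ {G} = {C,G} (union, +1)
HILUY@1: {A,C} ∩ {C,G} = {C} (intersection, +0)
BHILUY@1: {C} ∩ {C} = {C} (intersection, +0)
UY@2: {C} ∩ {C} = {C} (intersection, +0)
HUY@2: {A} ∪ {C} = {A,C} (union, +1)
IL@2: {G} ∪ {C} = {C,G} (union, +1)
HILUY@2: {A,C} ∩ {C,G} = {C} (intersection, +0)
BHILUY@2: {T} ∪ {C} = {C,T} (union, +1)
UY@3: {T} ∪ {C} = {C,T} (union, +1)
HUY@3: {G} ∪ {C,T} = {C,G,T} (union, +1)
IL@3: {C} ∪ {A} = {A,C} (union, +1)
HILUY@3: {C,G,T} ∩ {A,C} = {C} (intersection, +0)
BHILUY@3: {G} ∪ {C} = {C,G} (union, +1)
UY@4: {G} ∪ {T} = {G,T} (union, +1)
HUY@4: {C} ∪ {G,T} = {C,G,T} (union, +1)
IL@4: {C} ∪ {A} = {A,C} (union, +1)
HILUY@4: {C,G,T} ∩ {A,C} = {C} (intersection, +0)
BHILUY@4: {A} ∪ {C} = {A,C} (union, +1)
per-site changes: [3, 2, 3, 4, 4]; total = 16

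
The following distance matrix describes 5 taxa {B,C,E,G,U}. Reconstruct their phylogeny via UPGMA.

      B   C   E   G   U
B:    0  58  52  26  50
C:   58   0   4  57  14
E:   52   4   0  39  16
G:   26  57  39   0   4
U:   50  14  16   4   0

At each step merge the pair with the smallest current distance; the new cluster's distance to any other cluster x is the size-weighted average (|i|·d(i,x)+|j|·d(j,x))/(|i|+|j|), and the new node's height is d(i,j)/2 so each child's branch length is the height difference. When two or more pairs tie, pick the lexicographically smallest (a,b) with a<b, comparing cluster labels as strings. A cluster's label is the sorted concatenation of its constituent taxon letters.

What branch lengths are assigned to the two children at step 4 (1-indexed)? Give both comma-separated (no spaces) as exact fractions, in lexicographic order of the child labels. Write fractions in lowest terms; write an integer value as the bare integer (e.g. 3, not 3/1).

93/4,15/2

1. join C+E (d=4) ⇒ CE; edges |C|=2, |E|=2
  updated: d(B,CE)=55, d(CE,G)=48, d(CE,U)=15
2. join G+U (d=4) ⇒ GU; edges |G|=2, |U|=2
  updated: d(B,GU)=38, d(CE,GU)=63/2
3. join CE+GU (d=63/2) ⇒ CEGU; edges |CE|=55/4, |GU|=55/4
  updated: d(B,CEGU)=93/2
4. join B+CEGU (d=93/2) ⇒ BCEGU; edges |B|=93/4, |CEGU|=15/2
final tree: (B:93/4,((C:2,E:2):55/4,(G:2,U:2):55/4):15/2)
total length: 265/4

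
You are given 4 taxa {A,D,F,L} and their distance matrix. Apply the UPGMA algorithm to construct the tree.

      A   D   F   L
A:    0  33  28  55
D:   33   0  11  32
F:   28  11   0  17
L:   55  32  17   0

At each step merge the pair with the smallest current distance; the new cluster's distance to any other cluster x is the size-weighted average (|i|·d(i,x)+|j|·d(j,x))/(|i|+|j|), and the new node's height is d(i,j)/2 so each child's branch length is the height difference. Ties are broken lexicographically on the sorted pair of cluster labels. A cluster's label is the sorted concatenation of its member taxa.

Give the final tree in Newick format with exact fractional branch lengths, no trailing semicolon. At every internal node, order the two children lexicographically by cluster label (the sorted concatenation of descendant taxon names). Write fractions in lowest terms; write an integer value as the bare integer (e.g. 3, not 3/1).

1. join D+F (d=11) ⇒ DF; edges |D|=11/2, |F|=11/2
  updated: d(A,DF)=61/2, d(DF,L)=49/2
2. join DF+L (d=49/2) ⇒ DFL; edges |DF|=27/4, |L|=49/4
  updated: d(A,DFL)=116/3
3. join A+DFL (d=116/3) ⇒ ADFL; edges |A|=58/3, |DFL|=85/12
final tree: (A:58/3,((D:11/2,F:11/2):27/4,L:49/4):85/12)
total length: 677/12

(A:58/3,((D:11/2,F:11/2):27/4,L:49/4):85/12)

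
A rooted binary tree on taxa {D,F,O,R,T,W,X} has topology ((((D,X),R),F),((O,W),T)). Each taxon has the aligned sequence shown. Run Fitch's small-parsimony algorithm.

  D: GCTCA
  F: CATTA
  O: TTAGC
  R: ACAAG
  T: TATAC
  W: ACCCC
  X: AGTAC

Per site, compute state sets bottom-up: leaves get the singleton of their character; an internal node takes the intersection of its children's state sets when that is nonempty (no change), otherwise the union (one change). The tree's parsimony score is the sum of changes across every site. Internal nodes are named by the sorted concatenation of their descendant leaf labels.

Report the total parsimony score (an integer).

18

site 0, node DX: D={G} ∪ X={A} → {A,G} (+1)
site 0, node DRX: DX={A,G} ∩ R={A} → {A} (+0)
site 0, node DFRX: DRX={A} ∪ F={C} → {A,C} (+1)
site 0, node OW: O={T} ∪ W={A} → {A,T} (+1)
site 0, node OTW: OW={A,T} ∩ T={T} → {T} (+0)
site 0, node DFORTWX: DFRX={A,C} ∪ OTW={T} → {A,C,T} (+1)
site 1, node DX: D={C} ∪ X={G} → {C,G} (+1)
site 1, node DRX: DX={C,G} ∩ R={C} → {C} (+0)
site 1, node DFRX: DRX={C} ∪ F={A} → {A,C} (+1)
site 1, node OW: O={T} ∪ W={C} → {C,T} (+1)
site 1, node OTW: OW={C,T} ∪ T={A} → {A,C,T} (+1)
site 1, node DFORTWX: DFRX={A,C} ∩ OTW={A,C,T} → {A,C} (+0)
site 2, node DX: D={T} ∩ X={T} → {T} (+0)
site 2, node DRX: DX={T} ∪ R={A} → {A,T} (+1)
site 2, node DFRX: DRX={A,T} ∩ F={T} → {T} (+0)
site 2, node OW: O={A} ∪ W={C} → {A,C} (+1)
site 2, node OTW: OW={A,C} ∪ T={T} → {A,C,T} (+1)
site 2, node DFORTWX: DFRX={T} ∩ OTW={A,C,T} → {T} (+0)
site 3, node DX: D={C} ∪ X={A} → {A,C} (+1)
site 3, node DRX: DX={A,C} ∩ R={A} → {A} (+0)
site 3, node DFRX: DRX={A} ∪ F={T} → {A,T} (+1)
site 3, node OW: O={G} ∪ W={C} → {C,G} (+1)
site 3, node OTW: OW={C,G} ∪ T={A} → {A,C,G} (+1)
site 3, node DFORTWX: DFRX={A,T} ∩ OTW={A,C,G} → {A} (+0)
site 4, node DX: D={A} ∪ X={C} → {A,C} (+1)
site 4, node DRX: DX={A,C} ∪ R={G} → {A,C,G} (+1)
site 4, node DFRX: DRX={A,C,G} ∩ F={A} → {A} (+0)
site 4, node OW: O={C} ∩ W={C} → {C} (+0)
site 4, node OTW: OW={C} ∩ T={C} → {C} (+0)
site 4, node DFORTWX: DFRX={A} ∪ OTW={C} → {A,C} (+1)
per-site changes: [4, 4, 3, 4, 3]; total = 18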